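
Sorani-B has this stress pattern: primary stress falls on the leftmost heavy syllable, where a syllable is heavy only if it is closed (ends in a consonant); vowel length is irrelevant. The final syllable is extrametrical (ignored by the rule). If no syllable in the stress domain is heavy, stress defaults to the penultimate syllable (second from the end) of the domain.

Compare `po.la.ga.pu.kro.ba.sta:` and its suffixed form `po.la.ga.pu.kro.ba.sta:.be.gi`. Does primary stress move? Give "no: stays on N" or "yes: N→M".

Base `po.la.ga.pu.kro.ba.sta:` (7 syllables):
  The final syllable (7, sta:) is extrametrical; the stress domain is syllables 1–6.
  Weights: 1 po L, 2 la L, 3 ga L, 4 pu L, 5 kro L, 6 ba L.
  No heavy syllable in the domain; default to the penultimate syllable (second from the end) of the domain = syllable 5.
  → primary stress on syllable 5.
Suffixed `po.la.ga.pu.kro.ba.sta:.be.gi` (9 syllables):
  The final syllable (9, gi) is extrametrical; the stress domain is syllables 1–8.
  Weights: 1 po L, 2 la L, 3 ga L, 4 pu L, 5 kro L, 6 ba L, 7 sta: L, 8 be L.
  No heavy syllable in the domain; default to the penultimate syllable (second from the end) of the domain = syllable 7.
  → primary stress on syllable 7.

yes: 5→7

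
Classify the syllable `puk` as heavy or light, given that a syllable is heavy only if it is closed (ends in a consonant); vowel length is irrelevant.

`puk`: short vowel, closed (coda /k/). Closed (coda /k/) → heavy.

heavy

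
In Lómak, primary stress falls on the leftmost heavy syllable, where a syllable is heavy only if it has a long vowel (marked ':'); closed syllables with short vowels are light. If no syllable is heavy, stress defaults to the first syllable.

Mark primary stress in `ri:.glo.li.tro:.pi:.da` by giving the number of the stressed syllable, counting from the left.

1

Weights: 1 ri: H, 2 glo L, 3 li L, 4 tro: H, 5 pi: H, 6 da L.
Heavy syllables in the domain: 1, 4, 5. The leftmost is syllable 1 (ri:).
Primary stress: syllable 1 → ˈri:.glo.li.tro:.pi:.da.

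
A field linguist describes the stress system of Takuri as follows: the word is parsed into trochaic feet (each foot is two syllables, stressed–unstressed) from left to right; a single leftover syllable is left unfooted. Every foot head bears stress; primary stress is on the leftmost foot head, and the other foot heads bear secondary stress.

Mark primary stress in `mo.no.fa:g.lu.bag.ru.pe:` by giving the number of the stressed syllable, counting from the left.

1

Parse left to right into trochaic (ˈσσ) feet: (ˈmo.no) (ˈfa:g.lu) (ˈbag.ru) pe:. Syllable 7 is left unfooted.
Foot heads (stressed positions): 1, 3, 5.
End Rule Leftmost: primary stress on the leftmost head = syllable 1.
Primary stress: syllable 1 → ˈmo.no.fa:g.lu.bag.ru.pe:.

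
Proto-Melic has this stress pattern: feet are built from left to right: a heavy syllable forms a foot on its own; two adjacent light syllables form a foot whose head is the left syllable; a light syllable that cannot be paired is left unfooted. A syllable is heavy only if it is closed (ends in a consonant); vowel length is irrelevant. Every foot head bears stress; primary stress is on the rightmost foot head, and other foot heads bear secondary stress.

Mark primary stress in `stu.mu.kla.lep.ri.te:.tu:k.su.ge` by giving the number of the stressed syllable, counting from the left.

Weights: 1 stu L, 2 mu L, 3 kla L, 4 lep H, 5 ri L, 6 te: L, 7 tu:k H, 8 su L, 9 ge L.
Parse left to right (heavy = foot alone; LL = one foot; stranded L unfooted): (ˈstu.mu) kla (ˈlep) (ˈri.te:) (ˈtu:k) (ˈsu.ge).
Foot heads: 1, 4, 5, 7, 8.
Primary stress on the rightmost head = syllable 8.
Primary stress: syllable 8 → stu.mu.kla.lep.ri.te:.tu:k.ˈsu.ge.

8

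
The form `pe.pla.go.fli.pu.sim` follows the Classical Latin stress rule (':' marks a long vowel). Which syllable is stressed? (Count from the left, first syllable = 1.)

4

Classical Latin: stress the penult if heavy (long vowel or closed), else the antepenult.
Weights: 4 fli L, 5 pu L, 6 sim H.
The penult (syllable 5, pu) is light, so stress falls on the antepenult (syllable 4, fli).
Stress on syllable 4: pe.pla.go.ˈfli.pu.sim.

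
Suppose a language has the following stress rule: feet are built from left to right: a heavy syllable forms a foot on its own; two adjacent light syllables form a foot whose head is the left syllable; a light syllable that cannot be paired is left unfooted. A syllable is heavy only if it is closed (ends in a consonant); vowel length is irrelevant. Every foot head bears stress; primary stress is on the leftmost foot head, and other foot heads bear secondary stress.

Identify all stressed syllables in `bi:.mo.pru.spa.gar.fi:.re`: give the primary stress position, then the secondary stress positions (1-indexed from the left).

primary 1, secondary 3, 5, 6

Weights: 1 bi: L, 2 mo L, 3 pru L, 4 spa L, 5 gar H, 6 fi: L, 7 re L.
Parse left to right (heavy = foot alone; LL = one foot; stranded L unfooted): (ˈbi:.mo) (ˈpru.spa) (ˈgar) (ˈfi:.re).
Foot heads: 1, 3, 5, 6.
Primary stress on the leftmost head = syllable 1.
Secondary stress on 3, 5, 6: ˈbi:.mo.ˌpru.spa.ˌgar.ˌfi:.re.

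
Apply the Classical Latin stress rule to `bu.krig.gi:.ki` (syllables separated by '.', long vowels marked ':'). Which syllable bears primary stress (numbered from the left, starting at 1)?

Classical Latin: stress the penult if heavy (long vowel or closed), else the antepenult.
Weights: 2 krig H, 3 gi: H, 4 ki L.
The penult (syllable 3, gi:) is heavy, so it takes stress.
Stress on syllable 3: bu.krig.ˈgi:.ki.

3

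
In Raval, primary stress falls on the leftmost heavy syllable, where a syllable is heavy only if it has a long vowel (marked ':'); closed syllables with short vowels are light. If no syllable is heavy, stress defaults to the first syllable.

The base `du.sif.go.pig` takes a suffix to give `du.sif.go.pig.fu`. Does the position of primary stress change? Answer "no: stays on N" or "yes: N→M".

no: stays on 1

Base `du.sif.go.pig` (4 syllables):
  Weights: 1 du L, 2 sif L, 3 go L, 4 pig L.
  No heavy syllable in the domain; default to the first syllable = syllable 1.
  → primary stress on syllable 1.
Suffixed `du.sif.go.pig.fu` (5 syllables):
  Weights: 1 du L, 2 sif L, 3 go L, 4 pig L, 5 fu L.
  No heavy syllable in the domain; default to the first syllable = syllable 1.
  → primary stress on syllable 1.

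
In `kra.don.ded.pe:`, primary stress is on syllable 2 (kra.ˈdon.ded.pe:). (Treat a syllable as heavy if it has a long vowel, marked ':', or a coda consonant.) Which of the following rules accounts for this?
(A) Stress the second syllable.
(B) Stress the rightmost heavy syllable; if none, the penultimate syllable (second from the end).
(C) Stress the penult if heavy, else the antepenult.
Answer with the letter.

Rule A → syllable 2 ✓.
Rule B → syllable 4 (observed: 2).
Rule C → syllable 3 (observed: 2).

A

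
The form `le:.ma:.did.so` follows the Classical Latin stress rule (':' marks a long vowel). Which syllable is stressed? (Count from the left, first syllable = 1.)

3

Classical Latin: stress the penult if heavy (long vowel or closed), else the antepenult.
Weights: 2 ma: H, 3 did H, 4 so L.
The penult (syllable 3, did) is heavy, so it takes stress.
Stress on syllable 3: le:.ma:.ˈdid.so.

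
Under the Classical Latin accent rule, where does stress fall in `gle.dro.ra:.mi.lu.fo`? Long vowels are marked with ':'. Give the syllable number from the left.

Classical Latin: stress the penult if heavy (long vowel or closed), else the antepenult.
Weights: 4 mi L, 5 lu L, 6 fo L.
The penult (syllable 5, lu) is light, so stress falls on the antepenult (syllable 4, mi).
Stress on syllable 4: gle.dro.ra:.ˈmi.lu.fo.

4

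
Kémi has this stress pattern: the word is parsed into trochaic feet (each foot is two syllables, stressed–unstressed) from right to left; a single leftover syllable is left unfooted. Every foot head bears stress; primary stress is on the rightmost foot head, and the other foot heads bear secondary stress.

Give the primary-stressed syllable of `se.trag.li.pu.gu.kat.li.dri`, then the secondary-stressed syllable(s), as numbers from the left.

primary 7, secondary 1, 3, 5

Parse right to left into trochaic (ˈσσ) feet: (ˈse.trag) (ˈli.pu) (ˈgu.kat) (ˈli.dri).
Foot heads (stressed positions): 1, 3, 5, 7.
End Rule Rightmost: primary stress on the rightmost head = syllable 7.
Secondary stress on 1, 3, 5: ˌse.trag.ˌli.pu.ˌgu.kat.ˈli.dri.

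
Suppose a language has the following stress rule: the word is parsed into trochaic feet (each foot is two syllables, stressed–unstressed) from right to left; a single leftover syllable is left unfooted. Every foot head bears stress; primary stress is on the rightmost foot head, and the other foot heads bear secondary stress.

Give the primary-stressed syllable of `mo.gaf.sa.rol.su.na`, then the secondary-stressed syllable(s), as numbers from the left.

primary 5, secondary 1, 3

Parse right to left into trochaic (ˈσσ) feet: (ˈmo.gaf) (ˈsa.rol) (ˈsu.na).
Foot heads (stressed positions): 1, 3, 5.
End Rule Rightmost: primary stress on the rightmost head = syllable 5.
Secondary stress on 1, 3: ˌmo.gaf.ˌsa.rol.ˈsu.na.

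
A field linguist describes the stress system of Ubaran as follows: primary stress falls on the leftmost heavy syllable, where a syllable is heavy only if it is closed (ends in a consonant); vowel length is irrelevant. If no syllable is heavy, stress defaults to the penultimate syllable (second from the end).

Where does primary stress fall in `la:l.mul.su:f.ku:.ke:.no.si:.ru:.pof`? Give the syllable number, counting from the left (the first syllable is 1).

Weights: 1 la:l H, 2 mul H, 3 su:f H, 4 ku: L, 5 ke: L, 6 no L, 7 si: L, 8 ru: L, 9 pof H.
Heavy syllables in the domain: 1, 2, 3, 9. The leftmost is syllable 1 (la:l).
Primary stress: syllable 1 → ˈla:l.mul.su:f.ku:.ke:.no.si:.ru:.pof.

1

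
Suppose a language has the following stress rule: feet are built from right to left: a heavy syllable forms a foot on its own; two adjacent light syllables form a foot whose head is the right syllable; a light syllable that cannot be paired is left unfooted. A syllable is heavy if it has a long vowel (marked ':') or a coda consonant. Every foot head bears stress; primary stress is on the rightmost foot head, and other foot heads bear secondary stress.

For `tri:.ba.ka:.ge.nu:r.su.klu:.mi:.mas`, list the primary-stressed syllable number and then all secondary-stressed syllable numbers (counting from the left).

Weights: 1 tri: H, 2 ba L, 3 ka: H, 4 ge L, 5 nu:r H, 6 su L, 7 klu: H, 8 mi: H, 9 mas H.
Parse right to left (heavy = foot alone; LL = one foot; stranded L unfooted): (ˈtri:) ba (ˈka:) ge (ˈnu:r) su (ˈklu:) (ˈmi:) (ˈmas).
Foot heads: 1, 3, 5, 7, 8, 9.
Primary stress on the rightmost head = syllable 9.
Secondary stress on 1, 3, 5, 7, 8: ˌtri:.ba.ˌka:.ge.ˌnu:r.su.ˌklu:.ˌmi:.ˈmas.

primary 9, secondary 1, 3, 5, 7, 8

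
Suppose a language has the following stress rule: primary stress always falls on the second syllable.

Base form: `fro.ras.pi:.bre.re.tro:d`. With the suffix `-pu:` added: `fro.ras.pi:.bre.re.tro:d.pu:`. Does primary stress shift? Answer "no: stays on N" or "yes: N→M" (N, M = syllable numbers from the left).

Base `fro.ras.pi:.bre.re.tro:d` (6 syllables):
  The word has 6 syllables; the second syllable is syllable 2 (ras).
  → primary stress on syllable 2.
Suffixed `fro.ras.pi:.bre.re.tro:d.pu:` (7 syllables):
  The word has 7 syllables; the second syllable is syllable 2 (ras).
  → primary stress on syllable 2.

no: stays on 2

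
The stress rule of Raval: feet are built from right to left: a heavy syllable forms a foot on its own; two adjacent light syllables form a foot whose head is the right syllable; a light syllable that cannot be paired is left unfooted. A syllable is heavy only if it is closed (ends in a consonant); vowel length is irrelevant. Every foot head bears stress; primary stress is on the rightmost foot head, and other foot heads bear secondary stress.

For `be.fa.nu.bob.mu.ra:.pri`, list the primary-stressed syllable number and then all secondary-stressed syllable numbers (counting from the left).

primary 7, secondary 3, 4

Weights: 1 be L, 2 fa L, 3 nu L, 4 bob H, 5 mu L, 6 ra: L, 7 pri L.
Parse right to left (heavy = foot alone; LL = one foot; stranded L unfooted): be (fa.ˈnu) (ˈbob) mu (ra:.ˈpri).
Foot heads: 3, 4, 7.
Primary stress on the rightmost head = syllable 7.
Secondary stress on 3, 4: be.fa.ˌnu.ˌbob.mu.ra:.ˈpri.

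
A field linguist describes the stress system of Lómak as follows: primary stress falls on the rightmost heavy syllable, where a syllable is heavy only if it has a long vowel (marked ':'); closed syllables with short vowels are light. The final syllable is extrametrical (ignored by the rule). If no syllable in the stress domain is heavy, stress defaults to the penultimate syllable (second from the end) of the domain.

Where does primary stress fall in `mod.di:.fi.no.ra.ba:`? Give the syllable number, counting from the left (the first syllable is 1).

2

The final syllable (6, ba:) is extrametrical; the stress domain is syllables 1–5.
Weights: 1 mod L, 2 di: H, 3 fi L, 4 no L, 5 ra L.
Heavy syllables in the domain: 2. The rightmost is syllable 2 (di:).
Primary stress: syllable 2 → mod.ˈdi:.fi.no.ra.ba:.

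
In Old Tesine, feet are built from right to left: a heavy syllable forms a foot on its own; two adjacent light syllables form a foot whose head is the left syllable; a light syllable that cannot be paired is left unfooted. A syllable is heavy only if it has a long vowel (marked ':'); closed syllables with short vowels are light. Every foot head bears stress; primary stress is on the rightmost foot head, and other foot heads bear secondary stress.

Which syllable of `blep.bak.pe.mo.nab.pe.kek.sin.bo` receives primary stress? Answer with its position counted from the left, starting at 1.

8

Weights: 1 blep L, 2 bak L, 3 pe L, 4 mo L, 5 nab L, 6 pe L, 7 kek L, 8 sin L, 9 bo L.
Parse right to left (heavy = foot alone; LL = one foot; stranded L unfooted): blep (ˈbak.pe) (ˈmo.nab) (ˈpe.kek) (ˈsin.bo).
Foot heads: 2, 4, 6, 8.
Primary stress on the rightmost head = syllable 8.
Primary stress: syllable 8 → blep.bak.pe.mo.nab.pe.kek.ˈsin.bo.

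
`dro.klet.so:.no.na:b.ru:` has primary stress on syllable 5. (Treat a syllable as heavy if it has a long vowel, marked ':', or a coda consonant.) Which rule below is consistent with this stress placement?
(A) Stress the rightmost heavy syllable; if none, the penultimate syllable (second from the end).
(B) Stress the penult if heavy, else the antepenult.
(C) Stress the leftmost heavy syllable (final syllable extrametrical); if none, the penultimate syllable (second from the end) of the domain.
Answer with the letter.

Rule A → syllable 6 (observed: 5).
Rule B → syllable 5 ✓.
Rule C → syllable 2 (observed: 5).

B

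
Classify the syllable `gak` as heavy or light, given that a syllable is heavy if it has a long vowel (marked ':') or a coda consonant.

`gak`: short vowel, closed (coda /k/). Closed → heavy.

heavy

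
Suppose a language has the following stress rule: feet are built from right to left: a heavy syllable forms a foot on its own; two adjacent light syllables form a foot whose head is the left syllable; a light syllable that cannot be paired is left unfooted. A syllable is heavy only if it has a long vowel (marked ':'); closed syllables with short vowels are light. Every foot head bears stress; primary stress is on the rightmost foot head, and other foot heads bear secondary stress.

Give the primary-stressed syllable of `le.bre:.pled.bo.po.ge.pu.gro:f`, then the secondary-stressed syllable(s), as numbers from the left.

Weights: 1 le L, 2 bre: H, 3 pled L, 4 bo L, 5 po L, 6 ge L, 7 pu L, 8 gro:f H.
Parse right to left (heavy = foot alone; LL = one foot; stranded L unfooted): le (ˈbre:) pled (ˈbo.po) (ˈge.pu) (ˈgro:f).
Foot heads: 2, 4, 6, 8.
Primary stress on the rightmost head = syllable 8.
Secondary stress on 2, 4, 6: le.ˌbre:.pled.ˌbo.po.ˌge.pu.ˈgro:f.

primary 8, secondary 2, 4, 6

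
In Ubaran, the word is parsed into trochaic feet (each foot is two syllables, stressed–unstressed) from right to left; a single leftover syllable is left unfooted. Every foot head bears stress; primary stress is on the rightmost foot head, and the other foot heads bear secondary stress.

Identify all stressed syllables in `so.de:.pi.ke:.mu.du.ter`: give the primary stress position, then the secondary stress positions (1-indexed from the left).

Parse right to left into trochaic (ˈσσ) feet: so (ˈde:.pi) (ˈke:.mu) (ˈdu.ter). Syllable 1 is left unfooted.
Foot heads (stressed positions): 2, 4, 6.
End Rule Rightmost: primary stress on the rightmost head = syllable 6.
Secondary stress on 2, 4: so.ˌde:.pi.ˌke:.mu.ˈdu.ter.

primary 6, secondary 2, 4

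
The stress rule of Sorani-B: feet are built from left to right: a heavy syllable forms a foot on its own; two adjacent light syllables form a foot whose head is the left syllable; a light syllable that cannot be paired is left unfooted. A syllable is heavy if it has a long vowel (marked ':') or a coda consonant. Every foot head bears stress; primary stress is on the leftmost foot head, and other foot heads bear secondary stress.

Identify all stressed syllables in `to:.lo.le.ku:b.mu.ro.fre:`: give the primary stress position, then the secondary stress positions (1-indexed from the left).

Weights: 1 to: H, 2 lo L, 3 le L, 4 ku:b H, 5 mu L, 6 ro L, 7 fre: H.
Parse left to right (heavy = foot alone; LL = one foot; stranded L unfooted): (ˈto:) (ˈlo.le) (ˈku:b) (ˈmu.ro) (ˈfre:).
Foot heads: 1, 2, 4, 5, 7.
Primary stress on the leftmost head = syllable 1.
Secondary stress on 2, 4, 5, 7: ˈto:.ˌlo.le.ˌku:b.ˌmu.ro.ˌfre:.

primary 1, secondary 2, 4, 5, 7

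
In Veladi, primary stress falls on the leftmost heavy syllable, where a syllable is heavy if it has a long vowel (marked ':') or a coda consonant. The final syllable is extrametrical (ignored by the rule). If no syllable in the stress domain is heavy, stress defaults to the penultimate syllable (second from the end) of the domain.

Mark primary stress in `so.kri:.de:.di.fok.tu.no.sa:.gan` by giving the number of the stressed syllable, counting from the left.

2

The final syllable (9, gan) is extrametrical; the stress domain is syllables 1–8.
Weights: 1 so L, 2 kri: H, 3 de: H, 4 di L, 5 fok H, 6 tu L, 7 no L, 8 sa: H.
Heavy syllables in the domain: 2, 3, 5, 8. The leftmost is syllable 2 (kri:).
Primary stress: syllable 2 → so.ˈkri:.de:.di.fok.tu.no.sa:.gan.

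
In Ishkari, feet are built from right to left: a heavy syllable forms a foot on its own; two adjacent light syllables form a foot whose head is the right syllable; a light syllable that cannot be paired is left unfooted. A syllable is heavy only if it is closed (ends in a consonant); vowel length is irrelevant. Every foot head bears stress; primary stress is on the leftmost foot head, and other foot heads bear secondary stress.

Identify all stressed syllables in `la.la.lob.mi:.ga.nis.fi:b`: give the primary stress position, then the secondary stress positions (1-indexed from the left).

Weights: 1 la L, 2 la L, 3 lob H, 4 mi: L, 5 ga L, 6 nis H, 7 fi:b H.
Parse right to left (heavy = foot alone; LL = one foot; stranded L unfooted): (la.ˈla) (ˈlob) (mi:.ˈga) (ˈnis) (ˈfi:b).
Foot heads: 2, 3, 5, 6, 7.
Primary stress on the leftmost head = syllable 2.
Secondary stress on 3, 5, 6, 7: la.ˈla.ˌlob.mi:.ˌga.ˌnis.ˌfi:b.

primary 2, secondary 3, 5, 6, 7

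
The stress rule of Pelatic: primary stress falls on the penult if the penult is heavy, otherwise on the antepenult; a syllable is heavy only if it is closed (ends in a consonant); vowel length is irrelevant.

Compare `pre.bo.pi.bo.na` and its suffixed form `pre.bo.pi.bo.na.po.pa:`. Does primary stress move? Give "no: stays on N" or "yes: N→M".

Base `pre.bo.pi.bo.na` (5 syllables):
  Weights: 3 pi L, 4 bo L, 5 na L.
  The penult (syllable 4, bo) is light, so stress falls on the antepenult (syllable 3, pi).
  → primary stress on syllable 3.
Suffixed `pre.bo.pi.bo.na.po.pa:` (7 syllables):
  Weights: 5 na L, 6 po L, 7 pa: L.
  The penult (syllable 6, po) is light, so stress falls on the antepenult (syllable 5, na).
  → primary stress on syllable 5.

yes: 3→5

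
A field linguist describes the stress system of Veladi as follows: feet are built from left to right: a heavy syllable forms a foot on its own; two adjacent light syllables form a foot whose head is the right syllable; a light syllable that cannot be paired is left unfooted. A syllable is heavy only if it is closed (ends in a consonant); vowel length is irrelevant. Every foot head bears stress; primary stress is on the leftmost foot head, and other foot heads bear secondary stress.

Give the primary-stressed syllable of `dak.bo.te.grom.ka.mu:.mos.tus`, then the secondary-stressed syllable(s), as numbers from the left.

Weights: 1 dak H, 2 bo L, 3 te L, 4 grom H, 5 ka L, 6 mu: L, 7 mos H, 8 tus H.
Parse left to right (heavy = foot alone; LL = one foot; stranded L unfooted): (ˈdak) (bo.ˈte) (ˈgrom) (ka.ˈmu:) (ˈmos) (ˈtus).
Foot heads: 1, 3, 4, 6, 7, 8.
Primary stress on the leftmost head = syllable 1.
Secondary stress on 3, 4, 6, 7, 8: ˈdak.bo.ˌte.ˌgrom.ka.ˌmu:.ˌmos.ˌtus.

primary 1, secondary 3, 4, 6, 7, 8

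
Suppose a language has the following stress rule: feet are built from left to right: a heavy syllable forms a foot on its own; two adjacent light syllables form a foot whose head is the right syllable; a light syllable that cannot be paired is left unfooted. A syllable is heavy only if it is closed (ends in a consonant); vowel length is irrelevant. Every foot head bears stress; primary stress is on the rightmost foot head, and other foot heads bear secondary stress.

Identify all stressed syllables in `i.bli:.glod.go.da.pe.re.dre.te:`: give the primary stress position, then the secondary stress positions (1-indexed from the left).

primary 9, secondary 2, 3, 5, 7

Weights: 1 i L, 2 bli: L, 3 glod H, 4 go L, 5 da L, 6 pe L, 7 re L, 8 dre L, 9 te: L.
Parse left to right (heavy = foot alone; LL = one foot; stranded L unfooted): (i.ˈbli:) (ˈglod) (go.ˈda) (pe.ˈre) (dre.ˈte:).
Foot heads: 2, 3, 5, 7, 9.
Primary stress on the rightmost head = syllable 9.
Secondary stress on 2, 3, 5, 7: i.ˌbli:.ˌglod.go.ˌda.pe.ˌre.dre.ˈte:.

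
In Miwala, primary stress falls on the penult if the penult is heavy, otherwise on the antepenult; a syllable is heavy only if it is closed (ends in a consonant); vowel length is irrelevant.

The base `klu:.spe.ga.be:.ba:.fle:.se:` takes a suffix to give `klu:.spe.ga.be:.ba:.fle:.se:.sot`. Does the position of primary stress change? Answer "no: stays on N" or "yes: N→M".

Base `klu:.spe.ga.be:.ba:.fle:.se:` (7 syllables):
  Weights: 5 ba: L, 6 fle: L, 7 se: L.
  The penult (syllable 6, fle:) is light, so stress falls on the antepenult (syllable 5, ba:).
  → primary stress on syllable 5.
Suffixed `klu:.spe.ga.be:.ba:.fle:.se:.sot` (8 syllables):
  Weights: 6 fle: L, 7 se: L, 8 sot H.
  The penult (syllable 7, se:) is light, so stress falls on the antepenult (syllable 6, fle:).
  → primary stress on syllable 6.

yes: 5→6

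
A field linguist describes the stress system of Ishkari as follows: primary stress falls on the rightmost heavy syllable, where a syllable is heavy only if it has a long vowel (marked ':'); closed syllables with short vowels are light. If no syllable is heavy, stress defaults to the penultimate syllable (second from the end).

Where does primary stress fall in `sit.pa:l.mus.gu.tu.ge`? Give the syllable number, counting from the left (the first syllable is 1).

Weights: 1 sit L, 2 pa:l H, 3 mus L, 4 gu L, 5 tu L, 6 ge L.
Heavy syllables in the domain: 2. The rightmost is syllable 2 (pa:l).
Primary stress: syllable 2 → sit.ˈpa:l.mus.gu.tu.ge.

2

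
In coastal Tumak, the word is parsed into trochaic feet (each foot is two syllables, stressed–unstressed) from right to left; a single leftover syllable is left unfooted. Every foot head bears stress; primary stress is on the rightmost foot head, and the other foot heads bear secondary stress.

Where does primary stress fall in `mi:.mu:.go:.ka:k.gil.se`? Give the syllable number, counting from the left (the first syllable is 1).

5

Parse right to left into trochaic (ˈσσ) feet: (ˈmi:.mu:) (ˈgo:.ka:k) (ˈgil.se).
Foot heads (stressed positions): 1, 3, 5.
End Rule Rightmost: primary stress on the rightmost head = syllable 5.
Primary stress: syllable 5 → mi:.mu:.go:.ka:k.ˈgil.se.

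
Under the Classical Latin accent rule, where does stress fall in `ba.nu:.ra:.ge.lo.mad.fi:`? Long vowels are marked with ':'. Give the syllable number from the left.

6

Classical Latin: stress the penult if heavy (long vowel or closed), else the antepenult.
Weights: 5 lo L, 6 mad H, 7 fi: H.
The penult (syllable 6, mad) is heavy, so it takes stress.
Stress on syllable 6: ba.nu:.ra:.ge.lo.ˈmad.fi:.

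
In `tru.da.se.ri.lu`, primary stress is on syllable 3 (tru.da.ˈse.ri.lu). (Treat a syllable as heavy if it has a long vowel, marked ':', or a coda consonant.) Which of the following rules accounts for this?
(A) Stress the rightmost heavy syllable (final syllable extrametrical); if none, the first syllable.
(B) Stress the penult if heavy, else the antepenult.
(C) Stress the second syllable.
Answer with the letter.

B

Rule A → syllable 1 (observed: 3).
Rule B → syllable 3 ✓.
Rule C → syllable 2 (observed: 3).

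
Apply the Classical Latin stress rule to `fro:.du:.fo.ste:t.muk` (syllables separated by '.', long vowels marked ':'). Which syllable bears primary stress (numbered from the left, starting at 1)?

4

Classical Latin: stress the penult if heavy (long vowel or closed), else the antepenult.
Weights: 3 fo L, 4 ste:t H, 5 muk H.
The penult (syllable 4, ste:t) is heavy, so it takes stress.
Stress on syllable 4: fro:.du:.fo.ˈste:t.muk.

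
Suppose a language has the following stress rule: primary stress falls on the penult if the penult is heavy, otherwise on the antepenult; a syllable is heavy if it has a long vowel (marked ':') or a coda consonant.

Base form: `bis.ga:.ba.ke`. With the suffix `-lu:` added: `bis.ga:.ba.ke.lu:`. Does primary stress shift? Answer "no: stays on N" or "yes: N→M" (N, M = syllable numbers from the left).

yes: 2→3

Base `bis.ga:.ba.ke` (4 syllables):
  Weights: 2 ga: H, 3 ba L, 4 ke L.
  The penult (syllable 3, ba) is light, so stress falls on the antepenult (syllable 2, ga:).
  → primary stress on syllable 2.
Suffixed `bis.ga:.ba.ke.lu:` (5 syllables):
  Weights: 3 ba L, 4 ke L, 5 lu: H.
  The penult (syllable 4, ke) is light, so stress falls on the antepenult (syllable 3, ba).
  → primary stress on syllable 3.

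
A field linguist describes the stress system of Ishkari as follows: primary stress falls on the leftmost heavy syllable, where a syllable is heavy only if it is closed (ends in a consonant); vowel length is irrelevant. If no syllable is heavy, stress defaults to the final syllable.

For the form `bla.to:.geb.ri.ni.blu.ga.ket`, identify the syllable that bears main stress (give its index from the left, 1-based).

Weights: 1 bla L, 2 to: L, 3 geb H, 4 ri L, 5 ni L, 6 blu L, 7 ga L, 8 ket H.
Heavy syllables in the domain: 3, 8. The leftmost is syllable 3 (geb).
Primary stress: syllable 3 → bla.to:.ˈgeb.ri.ni.blu.ga.ket.

3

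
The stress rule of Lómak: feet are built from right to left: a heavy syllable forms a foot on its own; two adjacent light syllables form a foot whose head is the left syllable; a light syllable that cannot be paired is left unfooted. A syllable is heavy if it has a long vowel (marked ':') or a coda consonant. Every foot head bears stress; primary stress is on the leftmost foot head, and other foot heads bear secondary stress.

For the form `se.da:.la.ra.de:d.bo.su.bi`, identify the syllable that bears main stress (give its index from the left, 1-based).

Weights: 1 se L, 2 da: H, 3 la L, 4 ra L, 5 de:d H, 6 bo L, 7 su L, 8 bi L.
Parse right to left (heavy = foot alone; LL = one foot; stranded L unfooted): se (ˈda:) (ˈla.ra) (ˈde:d) bo (ˈsu.bi).
Foot heads: 2, 3, 5, 7.
Primary stress on the leftmost head = syllable 2.
Primary stress: syllable 2 → se.ˈda:.la.ra.de:d.bo.su.bi.

2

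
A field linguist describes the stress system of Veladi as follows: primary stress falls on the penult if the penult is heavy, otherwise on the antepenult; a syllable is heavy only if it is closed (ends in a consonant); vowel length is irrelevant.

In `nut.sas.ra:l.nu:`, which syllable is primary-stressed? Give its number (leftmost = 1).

3

Weights: 2 sas H, 3 ra:l H, 4 nu: L.
The penult (syllable 3, ra:l) is heavy, so it takes stress.
Primary stress: syllable 3 → nut.sas.ˈra:l.nu:.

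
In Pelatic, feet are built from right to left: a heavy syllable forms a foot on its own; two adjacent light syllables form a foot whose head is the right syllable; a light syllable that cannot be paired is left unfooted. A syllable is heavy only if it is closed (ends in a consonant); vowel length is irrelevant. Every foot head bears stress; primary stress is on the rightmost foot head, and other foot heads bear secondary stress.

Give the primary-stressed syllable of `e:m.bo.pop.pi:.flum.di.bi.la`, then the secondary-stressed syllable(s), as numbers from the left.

Weights: 1 e:m H, 2 bo L, 3 pop H, 4 pi: L, 5 flum H, 6 di L, 7 bi L, 8 la L.
Parse right to left (heavy = foot alone; LL = one foot; stranded L unfooted): (ˈe:m) bo (ˈpop) pi: (ˈflum) di (bi.ˈla).
Foot heads: 1, 3, 5, 8.
Primary stress on the rightmost head = syllable 8.
Secondary stress on 1, 3, 5: ˌe:m.bo.ˌpop.pi:.ˌflum.di.bi.ˈla.

primary 8, secondary 1, 3, 5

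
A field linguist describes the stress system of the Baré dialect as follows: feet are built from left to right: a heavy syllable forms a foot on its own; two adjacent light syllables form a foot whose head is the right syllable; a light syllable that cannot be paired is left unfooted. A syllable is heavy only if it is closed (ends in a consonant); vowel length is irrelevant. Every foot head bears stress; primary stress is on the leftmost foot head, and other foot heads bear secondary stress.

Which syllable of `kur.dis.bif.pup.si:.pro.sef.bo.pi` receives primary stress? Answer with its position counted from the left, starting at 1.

1

Weights: 1 kur H, 2 dis H, 3 bif H, 4 pup H, 5 si: L, 6 pro L, 7 sef H, 8 bo L, 9 pi L.
Parse left to right (heavy = foot alone; LL = one foot; stranded L unfooted): (ˈkur) (ˈdis) (ˈbif) (ˈpup) (si:.ˈpro) (ˈsef) (bo.ˈpi).
Foot heads: 1, 2, 3, 4, 6, 7, 9.
Primary stress on the leftmost head = syllable 1.
Primary stress: syllable 1 → ˈkur.dis.bif.pup.si:.pro.sef.bo.pi.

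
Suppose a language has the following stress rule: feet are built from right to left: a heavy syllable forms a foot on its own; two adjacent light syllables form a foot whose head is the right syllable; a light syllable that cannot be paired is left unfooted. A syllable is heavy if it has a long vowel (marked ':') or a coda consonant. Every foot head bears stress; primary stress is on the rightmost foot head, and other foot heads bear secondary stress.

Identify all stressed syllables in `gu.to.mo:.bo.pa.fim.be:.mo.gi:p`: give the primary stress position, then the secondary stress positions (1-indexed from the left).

Weights: 1 gu L, 2 to L, 3 mo: H, 4 bo L, 5 pa L, 6 fim H, 7 be: H, 8 mo L, 9 gi:p H.
Parse right to left (heavy = foot alone; LL = one foot; stranded L unfooted): (gu.ˈto) (ˈmo:) (bo.ˈpa) (ˈfim) (ˈbe:) mo (ˈgi:p).
Foot heads: 2, 3, 5, 6, 7, 9.
Primary stress on the rightmost head = syllable 9.
Secondary stress on 2, 3, 5, 6, 7: gu.ˌto.ˌmo:.bo.ˌpa.ˌfim.ˌbe:.mo.ˈgi:p.

primary 9, secondary 2, 3, 5, 6, 7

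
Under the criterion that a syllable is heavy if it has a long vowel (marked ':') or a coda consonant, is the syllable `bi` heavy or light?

`bi`: short vowel, open (no coda). Short vowel, open → light.

light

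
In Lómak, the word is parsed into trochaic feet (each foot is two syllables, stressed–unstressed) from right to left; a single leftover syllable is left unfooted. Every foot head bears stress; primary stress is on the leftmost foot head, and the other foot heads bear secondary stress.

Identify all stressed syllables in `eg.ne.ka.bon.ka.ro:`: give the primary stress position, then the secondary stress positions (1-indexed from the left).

Parse right to left into trochaic (ˈσσ) feet: (ˈeg.ne) (ˈka.bon) (ˈka.ro:).
Foot heads (stressed positions): 1, 3, 5.
End Rule Leftmost: primary stress on the leftmost head = syllable 1.
Secondary stress on 3, 5: ˈeg.ne.ˌka.bon.ˌka.ro:.

primary 1, secondary 3, 5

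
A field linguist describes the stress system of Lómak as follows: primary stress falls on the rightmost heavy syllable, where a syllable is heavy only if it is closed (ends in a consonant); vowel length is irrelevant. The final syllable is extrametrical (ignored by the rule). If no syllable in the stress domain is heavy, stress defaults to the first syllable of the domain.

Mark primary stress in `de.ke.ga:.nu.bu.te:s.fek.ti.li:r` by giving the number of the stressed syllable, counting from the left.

7

The final syllable (9, li:r) is extrametrical; the stress domain is syllables 1–8.
Weights: 1 de L, 2 ke L, 3 ga: L, 4 nu L, 5 bu L, 6 te:s H, 7 fek H, 8 ti L.
Heavy syllables in the domain: 6, 7. The rightmost is syllable 7 (fek).
Primary stress: syllable 7 → de.ke.ga:.nu.bu.te:s.ˈfek.ti.li:r.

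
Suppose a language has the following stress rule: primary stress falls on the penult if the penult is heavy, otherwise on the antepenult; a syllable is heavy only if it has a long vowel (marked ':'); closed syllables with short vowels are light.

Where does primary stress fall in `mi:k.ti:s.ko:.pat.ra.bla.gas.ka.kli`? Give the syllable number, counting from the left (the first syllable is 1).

7

Weights: 7 gas L, 8 ka L, 9 kli L.
The penult (syllable 8, ka) is light, so stress falls on the antepenult (syllable 7, gas).
Primary stress: syllable 7 → mi:k.ti:s.ko:.pat.ra.bla.ˈgas.ka.kli.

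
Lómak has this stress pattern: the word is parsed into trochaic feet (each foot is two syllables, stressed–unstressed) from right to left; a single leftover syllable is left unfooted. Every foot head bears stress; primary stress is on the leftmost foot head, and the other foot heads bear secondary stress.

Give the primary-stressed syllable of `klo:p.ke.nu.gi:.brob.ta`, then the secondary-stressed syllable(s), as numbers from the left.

Parse right to left into trochaic (ˈσσ) feet: (ˈklo:p.ke) (ˈnu.gi:) (ˈbrob.ta).
Foot heads (stressed positions): 1, 3, 5.
End Rule Leftmost: primary stress on the leftmost head = syllable 1.
Secondary stress on 3, 5: ˈklo:p.ke.ˌnu.gi:.ˌbrob.ta.

primary 1, secondary 3, 5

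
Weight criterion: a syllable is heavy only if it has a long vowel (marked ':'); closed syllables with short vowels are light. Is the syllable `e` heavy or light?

`e`: short vowel, open (no coda). Short vowel → light.

light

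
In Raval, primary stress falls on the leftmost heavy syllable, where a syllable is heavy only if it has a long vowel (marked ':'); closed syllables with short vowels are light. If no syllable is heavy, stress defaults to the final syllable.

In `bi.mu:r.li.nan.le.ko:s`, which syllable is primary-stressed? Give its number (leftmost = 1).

2

Weights: 1 bi L, 2 mu:r H, 3 li L, 4 nan L, 5 le L, 6 ko:s H.
Heavy syllables in the domain: 2, 6. The leftmost is syllable 2 (mu:r).
Primary stress: syllable 2 → bi.ˈmu:r.li.nan.le.ko:s.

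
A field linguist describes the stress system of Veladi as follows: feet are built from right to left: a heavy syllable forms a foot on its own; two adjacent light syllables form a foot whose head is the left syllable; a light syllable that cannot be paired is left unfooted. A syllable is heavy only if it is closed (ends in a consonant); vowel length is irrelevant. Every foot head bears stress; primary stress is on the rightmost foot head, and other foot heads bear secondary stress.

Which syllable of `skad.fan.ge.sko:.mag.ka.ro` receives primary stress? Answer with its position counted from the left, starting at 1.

6

Weights: 1 skad H, 2 fan H, 3 ge L, 4 sko: L, 5 mag H, 6 ka L, 7 ro L.
Parse right to left (heavy = foot alone; LL = one foot; stranded L unfooted): (ˈskad) (ˈfan) (ˈge.sko:) (ˈmag) (ˈka.ro).
Foot heads: 1, 2, 3, 5, 6.
Primary stress on the rightmost head = syllable 6.
Primary stress: syllable 6 → skad.fan.ge.sko:.mag.ˈka.ro.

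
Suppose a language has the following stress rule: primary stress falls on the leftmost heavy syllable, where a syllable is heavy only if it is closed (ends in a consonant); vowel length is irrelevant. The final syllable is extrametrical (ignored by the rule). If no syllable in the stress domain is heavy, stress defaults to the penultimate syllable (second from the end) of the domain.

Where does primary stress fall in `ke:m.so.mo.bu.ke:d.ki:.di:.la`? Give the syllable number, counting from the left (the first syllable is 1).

1

The final syllable (8, la) is extrametrical; the stress domain is syllables 1–7.
Weights: 1 ke:m H, 2 so L, 3 mo L, 4 bu L, 5 ke:d H, 6 ki: L, 7 di: L.
Heavy syllables in the domain: 1, 5. The leftmost is syllable 1 (ke:m).
Primary stress: syllable 1 → ˈke:m.so.mo.bu.ke:d.ki:.di:.la.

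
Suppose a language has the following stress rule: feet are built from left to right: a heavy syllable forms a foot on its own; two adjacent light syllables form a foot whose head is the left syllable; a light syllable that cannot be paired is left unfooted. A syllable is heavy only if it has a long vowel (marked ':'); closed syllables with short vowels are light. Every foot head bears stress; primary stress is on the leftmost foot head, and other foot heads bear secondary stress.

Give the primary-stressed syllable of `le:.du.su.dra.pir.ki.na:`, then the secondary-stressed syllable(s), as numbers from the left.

Weights: 1 le: H, 2 du L, 3 su L, 4 dra L, 5 pir L, 6 ki L, 7 na: H.
Parse left to right (heavy = foot alone; LL = one foot; stranded L unfooted): (ˈle:) (ˈdu.su) (ˈdra.pir) ki (ˈna:).
Foot heads: 1, 2, 4, 7.
Primary stress on the leftmost head = syllable 1.
Secondary stress on 2, 4, 7: ˈle:.ˌdu.su.ˌdra.pir.ki.ˌna:.

primary 1, secondary 2, 4, 7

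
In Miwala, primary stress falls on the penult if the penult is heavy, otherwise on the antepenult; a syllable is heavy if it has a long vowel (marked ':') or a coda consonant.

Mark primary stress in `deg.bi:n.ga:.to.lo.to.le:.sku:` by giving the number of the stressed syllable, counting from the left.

Weights: 6 to L, 7 le: H, 8 sku: H.
The penult (syllable 7, le:) is heavy, so it takes stress.
Primary stress: syllable 7 → deg.bi:n.ga:.to.lo.to.ˈle:.sku:.

7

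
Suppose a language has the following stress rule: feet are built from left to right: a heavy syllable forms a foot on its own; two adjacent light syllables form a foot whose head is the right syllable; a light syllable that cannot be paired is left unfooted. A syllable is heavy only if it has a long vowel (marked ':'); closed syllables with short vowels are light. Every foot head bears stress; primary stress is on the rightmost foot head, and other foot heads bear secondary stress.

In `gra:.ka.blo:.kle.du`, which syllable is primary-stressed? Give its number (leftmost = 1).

5

Weights: 1 gra: H, 2 ka L, 3 blo: H, 4 kle L, 5 du L.
Parse left to right (heavy = foot alone; LL = one foot; stranded L unfooted): (ˈgra:) ka (ˈblo:) (kle.ˈdu).
Foot heads: 1, 3, 5.
Primary stress on the rightmost head = syllable 5.
Primary stress: syllable 5 → gra:.ka.blo:.kle.ˈdu.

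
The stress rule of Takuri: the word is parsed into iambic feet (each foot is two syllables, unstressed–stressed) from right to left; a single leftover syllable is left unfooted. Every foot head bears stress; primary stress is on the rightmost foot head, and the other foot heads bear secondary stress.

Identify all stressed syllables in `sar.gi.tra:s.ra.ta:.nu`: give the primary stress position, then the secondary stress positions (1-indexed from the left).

primary 6, secondary 2, 4

Parse right to left into iambic (σˈσ) feet: (sar.ˈgi) (tra:s.ˈra) (ta:.ˈnu).
Foot heads (stressed positions): 2, 4, 6.
End Rule Rightmost: primary stress on the rightmost head = syllable 6.
Secondary stress on 2, 4: sar.ˌgi.tra:s.ˌra.ta:.ˈnu.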